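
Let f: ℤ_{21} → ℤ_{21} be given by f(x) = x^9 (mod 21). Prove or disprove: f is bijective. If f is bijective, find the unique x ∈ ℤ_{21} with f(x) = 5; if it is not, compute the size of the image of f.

9

f(1) = 1^9 = 1.
f(4): Repeated squaring mod 21: 4^1 ≡ 4, 4^2 ≡ 4² = 16, 4^4 ≡ 16² = 256 ≡ 4, 4^8 ≡ 4² = 16. Since 9 = 8 + 1, 4^9 ≡ 16·4: 16·4 = 64 ≡ 1. So 4^9 ≡ 1 (mod 21).
So f(1) = f(4) = 1 while 1 ≠ 4, so f is not injective, hence not bijective.
Since f is not bijective, we determine |image(f)|. Computing x^9 mod 21 for each x (by repeated squaring, reducing mod 21 at every step), the values f(0), f(1), …, f(20) are: 0, 1, 8, 6, 1, 20, 6, 7, 8, 15, 13, 8, 6, 13, 14, 15, 1, 20, 15, 13, 20.
The distinct values are {0, 1, 6, 7, 8, 13, 14, 15, 20}; there are 9 of them.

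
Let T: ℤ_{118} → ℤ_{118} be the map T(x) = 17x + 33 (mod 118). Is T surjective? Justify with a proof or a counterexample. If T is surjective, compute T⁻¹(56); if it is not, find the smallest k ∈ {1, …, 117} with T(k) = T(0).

Recall that T is surjective if every y in the codomain equals T(x) for some x in the domain.
Since gcd(17, 118) = 1, 17 is invertible modulo 118. Euclid's algorithm: 118 = 6·17 + 16, 17 = 1·16 + 1; back-substituting gives 1 = 7·17 − 1·118, so 17⁻¹ ≡ 7 (mod 118).
Then y ↦ 7(y − 33) is a two-sided inverse to T, so every y ∈ ℤ_{118} has a preimage.
So T is surjective.
Since T is surjective, we find T⁻¹(56): we need 17x ≡ 56 − 33 ≡ 23 (mod 118). Using 17⁻¹ = 7: x ≡ 7·23 = 161 = 1·118 + 43, so x = 43.
Check: T(43) = 17·43 + 33 = 764 = 6·118 + 56 ≡ 56 (mod 118).

43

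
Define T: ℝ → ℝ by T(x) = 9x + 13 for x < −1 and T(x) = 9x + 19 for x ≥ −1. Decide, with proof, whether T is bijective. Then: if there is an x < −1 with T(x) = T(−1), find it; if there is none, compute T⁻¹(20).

1/9

Both pieces are strictly increasing (slopes 9 and 9), so each is injective on its own interval.
The left piece maps (−∞, −1) onto (−∞, 4); the right piece maps [−1, ∞) onto [10, ∞).
The images leave a gap (4 has no preimage), so T is not surjective, hence not bijective.
Because the two images are disjoint, no x < −1 has T(x) = T(−1), so we compute T⁻¹(20): 20 lies in [10, ∞), so solve 9x + 19 = 20: x = (20 − 19)/9 = 1/9.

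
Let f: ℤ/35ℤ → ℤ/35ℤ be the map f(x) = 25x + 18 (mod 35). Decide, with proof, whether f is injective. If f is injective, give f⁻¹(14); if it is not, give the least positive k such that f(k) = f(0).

7

We have gcd(25, 35) = 5 > 1. Taking u = 0 and v = 7: f(0) = 18 and f(7) = 25·7 + 18 = 193 ≡ 18 (mod 35).
So f(0) = f(7) while 0 ≠ 7, so f is not injective.
Since f is not injective, we find the least positive k with f(k) = f(0): this means 25k ≡ 0 (mod 35), i.e. 35 ∣ 25k. Since gcd(25, 35) = 5, dividing through by 5 this holds exactly when 7 ∣ 5k, and as gcd(5, 7) = 1, exactly when 7 ∣ k.
The smallest positive such k is 7.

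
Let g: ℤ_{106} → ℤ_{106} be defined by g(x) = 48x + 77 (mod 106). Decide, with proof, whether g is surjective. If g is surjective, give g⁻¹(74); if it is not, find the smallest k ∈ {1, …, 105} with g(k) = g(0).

Since gcd(48, 106) = 2, we have 48x ≡ 0 (mod 2) for all x, so g(x) ≡ 1 (mod 2).
But 0 ≢ 1 (mod 2), so 0 ∈ ℤ_{106} has no preimage. So g is not surjective.
Since g is not surjective, we find the least positive k with g(k) = g(0): this means 48k ≡ 0 (mod 106), i.e. 106 ∣ 48k. Since gcd(48, 106) = 2, dividing through by 2 this holds exactly when 53 ∣ 24k, and as gcd(24, 53) = 1, exactly when 53 ∣ k.
The smallest positive such k is 53.

53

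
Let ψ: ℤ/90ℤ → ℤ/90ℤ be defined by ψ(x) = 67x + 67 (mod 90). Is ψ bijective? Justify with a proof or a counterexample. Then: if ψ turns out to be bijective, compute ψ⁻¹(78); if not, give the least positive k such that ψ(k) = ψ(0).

23

Suppose ψ(a) = ψ(b) in ℤ/90ℤ. Then 67a + 67 ≡ 67b + 67 (mod 90), hence 67(a − b) ≡ 0 (mod 90).
Since gcd(67, 90) = 1, 67 is invertible modulo 90, thus a − b ≡ 0 (mod 90), i.e. a = b.
We now compute 67⁻¹ mod 90 explicitly. Euclid's algorithm: 90 = 1·67 + 23, 67 = 2·23 + 21, 23 = 1·21 + 2, 21 = 10·2 + 1; back-substituting gives 1 = 43·67 − 32·90, so 67⁻¹ ≡ 43 (mod 90).
For any y ∈ ℤ/90ℤ, x = 43(y − 67) mod 90 satisfies ψ(x) = 67·43(y − 67) + 67 ≡ y (since 67·43 ≡ 1 mod 90). So every y has a preimage.
Hence ψ is bijective.
Since ψ is bijective, we find ψ⁻¹(78): we need 67x ≡ 78 − 67 ≡ 11 (mod 90). Using 67⁻¹ = 43: x ≡ 43·11 = 473 = 5·90 + 23, so x = 23.
Check: ψ(23) = 67·23 + 67 = 1608 = 17·90 + 78 ≡ 78 (mod 90).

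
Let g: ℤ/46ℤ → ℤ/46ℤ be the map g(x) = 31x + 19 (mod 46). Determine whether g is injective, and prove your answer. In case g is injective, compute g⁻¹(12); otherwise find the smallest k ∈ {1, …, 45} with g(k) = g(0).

Suppose g(a) = g(b) in ℤ/46ℤ. Then 31a + 19 ≡ 31b + 19 (mod 46), thus 31(a − b) ≡ 0 (mod 46).
Since gcd(31, 46) = 1, 31 is invertible modulo 46, so a − b ≡ 0 (mod 46), i.e. a = b.
So g is injective.
We now compute 31⁻¹ mod 46 explicitly. Euclid's algorithm: 46 = 1·31 + 15, 31 = 2·15 + 1; back-substituting gives 1 = 3·31 − 2·46, so 31⁻¹ ≡ 3 (mod 46).
Since g is injective, we compute g⁻¹(12): solve 31x + 19 ≡ 12 (mod 46), i.e. 31x ≡ 39 (mod 46).
Multiplying by 31⁻¹ = 3 gives x ≡ 3·39 = 117 = 2·46 + 25 ≡ 25 (mod 46).
Check: g(25) = 31·25 + 19 = 794 = 17·46 + 12 ≡ 12 (mod 46).

25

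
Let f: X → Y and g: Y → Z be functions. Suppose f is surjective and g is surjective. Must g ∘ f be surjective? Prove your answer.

surjective

Let c ∈ Z. Since g is surjective, there is b ∈ Y with g(b) = c. Since f is surjective, there is a ∈ X with f(a) = b.
Then (g ∘ f)(a) = g(b) = c. Hence g ∘ f is surjective.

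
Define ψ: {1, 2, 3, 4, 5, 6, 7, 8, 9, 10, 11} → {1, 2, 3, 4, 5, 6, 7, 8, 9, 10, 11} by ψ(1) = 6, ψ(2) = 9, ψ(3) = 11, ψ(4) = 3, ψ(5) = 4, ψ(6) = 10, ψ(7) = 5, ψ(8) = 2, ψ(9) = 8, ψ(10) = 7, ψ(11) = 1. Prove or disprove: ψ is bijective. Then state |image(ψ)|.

11

The values 6, 9, 11, 3, 4, 10, 5, 2, 8, 7, 1 are a permutation of {1, 2, 3, 4, 5, 6, 7, 8, 9, 10, 11}: each element appears exactly once.
So ψ is injective and surjective, hence bijective.
The image of ψ is {1, 2, 3, 4, 5, 6, 7, 8, 9, 10, 11}, which has 11 elements.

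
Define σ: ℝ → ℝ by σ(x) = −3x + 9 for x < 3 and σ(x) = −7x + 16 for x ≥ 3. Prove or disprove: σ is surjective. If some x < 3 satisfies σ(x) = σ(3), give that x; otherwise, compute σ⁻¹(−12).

4

Both pieces are strictly decreasing (slopes −3 and −7), so each is injective on its own interval.
The left piece maps (−∞, 3) onto (0, ∞); the right piece maps [3, ∞) onto (−∞, −5].
The union (0, ∞) ∪ (−∞, −5] omits the interval between 0 and −5; in particular 0 has no preimage. So σ is not surjective.
Because the two images are disjoint, no x < 3 has σ(x) = σ(3), so we compute σ⁻¹(−12): −12 lies in (−∞, −5], so solve −7x + 16 = −12: x = (−12 − 16)/(−7) = 4.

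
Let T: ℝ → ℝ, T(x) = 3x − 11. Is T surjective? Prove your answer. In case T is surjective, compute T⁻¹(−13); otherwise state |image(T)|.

Recall that T is surjective if every y in the codomain equals T(x) for some x in the domain.
For any y ∈ ℝ, x = (y + 11)/3 satisfies T(x) = y.
So T is surjective.
Since T is surjective, we compute T⁻¹(−13) = (−13 + 11)/3 = −2/3.

-2/3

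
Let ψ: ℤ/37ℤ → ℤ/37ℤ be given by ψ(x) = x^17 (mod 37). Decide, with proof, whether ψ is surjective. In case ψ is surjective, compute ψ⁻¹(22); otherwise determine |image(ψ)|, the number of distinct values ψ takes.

5

Since 37 is prime, the nonzero elements of ℤ/37ℤ form a cyclic group of order 36.
As gcd(17, 36) = 1, raising to the 17th power is a bijection on this group: if x_1^17 ≡ x_2^17 then (x_1x_2^{−1})^17 = 1, and the only element of order dividing gcd(17, 36) = 1 is 1, so x_1 = x_2.
With ψ(0) = 0 this makes ψ injective on all of ℤ/37ℤ, hence bijective (finite equal-size domain and codomain). In particular ψ is surjective.
Since ψ is surjective, we find the preimage of 22. The inverse of x ↦ x^17 on (ℤ/37ℤ)^× is x ↦ x^17, because 17·17 = 289 = 8·36 + 1 ≡ 1 (mod 36) and x^{36} = 1 for x ≠ 0 (Fermat). So ψ⁻¹(22) = 22^17 mod 37.
Repeated squaring mod 37: 22^1 ≡ 22, 22^2 ≡ 22² = 484 ≡ 3, 22^4 ≡ 3² = 9, 22^8 ≡ 9² = 81 ≡ 7, 22^16 ≡ 7² = 49 ≡ 12. Since 17 = 16 + 1, 22^17 ≡ 12·22: 12·22 = 264 ≡ 5. So 22^17 ≡ 5 (mod 37).
Hence ψ⁻¹(22) = 5.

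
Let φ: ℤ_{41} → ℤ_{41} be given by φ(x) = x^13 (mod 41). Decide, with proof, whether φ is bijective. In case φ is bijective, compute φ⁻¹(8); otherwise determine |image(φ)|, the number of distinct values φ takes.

39

Since 41 is prime, the nonzero elements of ℤ_{41} form a cyclic group of order 40.
As gcd(13, 40) = 1, raising to the 13th power is a bijection on this group: if s^13 ≡ t^13 then (st^{−1})^13 = 1, and the only element of order dividing gcd(13, 40) = 1 is 1, so s = t.
With φ(0) = 0 this makes φ injective on all of ℤ_{41}, hence bijective (finite equal-size domain and codomain). In particular φ is bijective.
Since φ is bijective, we find the preimage of 8. The inverse of x ↦ x^13 on (ℤ_{41})^× is x ↦ x^37, because 13·37 = 481 = 12·40 + 1 ≡ 1 (mod 40) and x^{40} = 1 for x ≠ 0 (Fermat). So φ⁻¹(8) = 8^37 mod 41.
Repeated squaring mod 41: 8^1 ≡ 8, 8^2 ≡ 8² = 64 ≡ 23, 8^4 ≡ 23² = 529 ≡ 37, 8^8 ≡ 37² = 1369 ≡ 16, 8^16 ≡ 16² = 256 ≡ 10, 8^32 ≡ 10² = 100 ≡ 18. Since 37 = 32 + 4 + 1, 8^37 ≡ 18·37·8: 18·37 = 666 ≡ 10, then 10·8 = 80 ≡ 39. So 8^37 ≡ 39 (mod 41).
Hence φ⁻¹(8) = 39.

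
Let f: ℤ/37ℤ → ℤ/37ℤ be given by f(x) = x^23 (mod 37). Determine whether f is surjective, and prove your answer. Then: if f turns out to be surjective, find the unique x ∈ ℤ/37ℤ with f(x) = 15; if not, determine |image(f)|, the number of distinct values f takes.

Since 37 is prime, the nonzero elements of ℤ/37ℤ form a cyclic group of order 36.
As gcd(23, 36) = 1, raising to the 23rd power is a bijection on this group: if x_1^23 ≡ x_2^23 then (x_1x_2^{−1})^23 = 1, and the only element of order dividing gcd(23, 36) = 1 is 1, so x_1 = x_2.
With f(0) = 0 this makes f injective on all of ℤ/37ℤ, hence bijective (finite equal-size domain and codomain). In particular f is surjective.
Since f is surjective, we find the preimage of 15. The inverse of x ↦ x^23 on (ℤ/37ℤ)^× is x ↦ x^11, because 23·11 = 253 = 7·36 + 1 ≡ 1 (mod 36) and x^{36} = 1 for x ≠ 0 (Fermat). So f⁻¹(15) = 15^11 mod 37.
Repeated squaring mod 37: 15^1 ≡ 15, 15^2 ≡ 15² = 225 ≡ 3, 15^4 ≡ 3² = 9, 15^8 ≡ 9² = 81 ≡ 7. Since 11 = 8 + 2 + 1, 15^11 ≡ 7·3·15: 7·3 = 21, then 21·15 = 315 ≡ 19. So 15^11 ≡ 19 (mod 37).
Hence f⁻¹(15) = 19.

19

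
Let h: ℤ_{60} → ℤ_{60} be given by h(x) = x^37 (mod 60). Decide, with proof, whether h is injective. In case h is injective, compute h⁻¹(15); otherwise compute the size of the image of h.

h(0) = 0^37 = 0.
h(30): Repeated squaring mod 60: 30^1 ≡ 30, 30^2 ≡ 30² = 900 ≡ 0, 30^4 ≡ 0² = 0, 30^8 ≡ 0² = 0, 30^16 ≡ 0² = 0, 30^32 ≡ 0² = 0. Since 37 = 32 + 4 + 1, 30^37 ≡ 0·0·30: 0·0 = 0, then 0·30 = 0. So 30^37 ≡ 0 (mod 60).
So h(0) = h(30) = 0 while 0 ≠ 30, thus h is not injective.
Since h is not injective, we determine |image(h)|. Computing x^37 mod 60 for each x (by repeated squaring, reducing mod 60 at every step), the values h(0), h(1), …, h(59) are: 0, 1, 32, 3, 4, 5, 36, 7, 8, 9, 40, 11, 12, 13, 44, 15, 16, 17, 48, 19, 20, 21, 52, 23, 24, 25, 56, 27, 28, 29, 0, 31, 32, 33, 4, 35, 36, 37, 8, 39, 40, 41, 12, 43, 44, 45, 16, 47, 48, 49, 20, 51, 52, 53, 24, 55, 56, 57, 28, 59.
The distinct values are {0, 1, 3, 4, 5, 7, 8, 9, 11, 12, 13, 15, 16, 17, 19, 20, 21, 23, 24, 25, 27, 28, 29, 31, 32, 33, 35, 36, 37, 39, 40, 41, 43, 44, 45, 47, 48, 49, 51, 52, 53, 55, 56, 57, 59}; there are 45 of them.

45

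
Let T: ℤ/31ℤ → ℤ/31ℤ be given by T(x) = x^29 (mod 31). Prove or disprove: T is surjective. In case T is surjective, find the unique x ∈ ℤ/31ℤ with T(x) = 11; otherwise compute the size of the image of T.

17

Since 31 is prime, the nonzero elements of ℤ/31ℤ form a cyclic group of order 30.
As gcd(29, 30) = 1, raising to the 29th power is a bijection on this group: if x_1^29 ≡ x_2^29 then (x_1x_2^{−1})^29 = 1, and the only element of order dividing gcd(29, 30) = 1 is 1, so x_1 = x_2.
With T(0) = 0 this makes T injective on all of ℤ/31ℤ, hence bijective (finite equal-size domain and codomain). In particular T is surjective.
Since T is surjective, we find the preimage of 11. The inverse of x ↦ x^29 on (ℤ/31ℤ)^× is x ↦ x^29, because 29·29 = 841 = 28·30 + 1 ≡ 1 (mod 30) and x^{30} = 1 for x ≠ 0 (Fermat). So T⁻¹(11) = 11^29 mod 31.
Repeated squaring mod 31: 11^1 ≡ 11, 11^2 ≡ 11² = 121 ≡ 28, 11^4 ≡ 28² = 784 ≡ 9, 11^8 ≡ 9² = 81 ≡ 19, 11^16 ≡ 19² = 361 ≡ 20. Since 29 = 16 + 8 + 4 + 1, 11^29 ≡ 20·19·9·11: 20·19 = 380 ≡ 8, then 8·9 = 72 ≡ 10, then 10·11 = 110 ≡ 17. So 11^29 ≡ 17 (mod 31).
Hence T⁻¹(11) = 17.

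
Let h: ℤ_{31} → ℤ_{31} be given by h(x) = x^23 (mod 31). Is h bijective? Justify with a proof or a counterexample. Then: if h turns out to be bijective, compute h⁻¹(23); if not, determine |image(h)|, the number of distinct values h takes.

Since 31 is prime, the nonzero elements of ℤ_{31} form a cyclic group of order 30.
As gcd(23, 30) = 1, raising to the 23rd power is a bijection on this group: if a^23 ≡ b^23 then (ab^{−1})^23 = 1, and the only element of order dividing gcd(23, 30) = 1 is 1, so a = b.
With h(0) = 0 this makes h injective on all of ℤ_{31}, hence bijective (finite equal-size domain and codomain). In particular h is bijective.
Since h is bijective, we find the preimage of 23. The inverse of x ↦ x^23 on (ℤ_{31})^× is x ↦ x^17, because 23·17 = 391 = 13·30 + 1 ≡ 1 (mod 30) and x^{30} = 1 for x ≠ 0 (Fermat). So h⁻¹(23) = 23^17 mod 31.
Repeated squaring mod 31: 23^1 ≡ 23, 23^2 ≡ 23² = 529 ≡ 2, 23^4 ≡ 2² = 4, 23^8 ≡ 4² = 16, 23^16 ≡ 16² = 256 ≡ 8. Since 17 = 16 + 1, 23^17 ≡ 8·23: 8·23 = 184 ≡ 29. So 23^17 ≡ 29 (mod 31).
Hence h⁻¹(23) = 29.

29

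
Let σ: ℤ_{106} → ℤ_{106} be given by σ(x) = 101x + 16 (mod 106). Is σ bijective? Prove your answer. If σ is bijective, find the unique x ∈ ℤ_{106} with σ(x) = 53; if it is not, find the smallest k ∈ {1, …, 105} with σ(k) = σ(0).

35

Suppose σ(s) = σ(t) in ℤ_{106}. Then 101s + 16 ≡ 101t + 16 (mod 106), so 101(s − t) ≡ 0 (mod 106).
Since gcd(101, 106) = 1, 101 is invertible modulo 106, thus s − t ≡ 0 (mod 106), i.e. s = t.
We now compute 101⁻¹ mod 106 explicitly. Euclid's algorithm: 106 = 1·101 + 5, 101 = 20·5 + 1; back-substituting gives 1 = 21·101 − 20·106, so 101⁻¹ ≡ 21 (mod 106).
Then y ↦ 21(y − 16) is a two-sided inverse to σ, so every y ∈ ℤ_{106} has a preimage.
Hence σ is bijective.
Since σ is bijective, we compute σ⁻¹(53): solve 101x + 16 ≡ 53 (mod 106), i.e. 101x ≡ 37 (mod 106).
Multiplying by 101⁻¹ = 21 gives x ≡ 21·37 = 777 = 7·106 + 35 ≡ 35 (mod 106).
Check: σ(35) = 101·35 + 16 = 3551 = 33·106 + 53 ≡ 53 (mod 106).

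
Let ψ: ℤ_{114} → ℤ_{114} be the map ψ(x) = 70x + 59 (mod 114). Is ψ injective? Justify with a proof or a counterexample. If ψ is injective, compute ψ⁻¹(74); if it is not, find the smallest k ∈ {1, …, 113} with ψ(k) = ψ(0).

57

Recall: ψ is injective when ψ(u) = ψ(v) forces u = v.
We have gcd(70, 114) = 2 > 1. Taking u = 0 and v = 57: ψ(0) = 59 and ψ(57) = 70·57 + 59 = 4049 ≡ 59 (mod 114).
So ψ(0) = ψ(57) while 0 ≠ 57, thus ψ is not injective.
Since ψ is not injective, we find the least positive k with ψ(k) = ψ(0): this means 70k ≡ 0 (mod 114), i.e. 114 ∣ 70k. Since gcd(70, 114) = 2, dividing through by 2 this holds exactly when 57 ∣ 35k, and as gcd(35, 57) = 1, exactly when 57 ∣ k.
The smallest positive such k is 57.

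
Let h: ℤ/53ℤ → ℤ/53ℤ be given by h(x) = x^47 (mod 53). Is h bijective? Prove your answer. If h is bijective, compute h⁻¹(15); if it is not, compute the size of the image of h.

44

Since 53 is prime, the nonzero elements of ℤ/53ℤ form a cyclic group of order 52.
As gcd(47, 52) = 1, raising to the 47th power is a bijection on this group: if a^47 ≡ b^47 then (ab^{−1})^47 = 1, and the only element of order dividing gcd(47, 52) = 1 is 1, so a = b.
With h(0) = 0 this makes h injective on all of ℤ/53ℤ, hence bijective (finite equal-size domain and codomain). In particular h is bijective.
Since h is bijective, we find the preimage of 15. The inverse of x ↦ x^47 on (ℤ/53ℤ)^× is x ↦ x^31, because 47·31 = 1457 = 28·52 + 1 ≡ 1 (mod 52) and x^{52} = 1 for x ≠ 0 (Fermat). So h⁻¹(15) = 15^31 mod 53.
Repeated squaring mod 53: 15^1 ≡ 15, 15^2 ≡ 15² = 225 ≡ 13, 15^4 ≡ 13² = 169 ≡ 10, 15^8 ≡ 10² = 100 ≡ 47, 15^16 ≡ 47² = 2209 ≡ 36. Since 31 = 16 + 8 + 4 + 2 + 1, 15^31 ≡ 36·47·10·13·15: 36·47 = 1692 ≡ 49, then 49·10 = 490 ≡ 13, then 13·13 = 169 ≡ 10, then 10·15 = 150 ≡ 44. So 15^31 ≡ 44 (mod 53).
Hence h⁻¹(15) = 44.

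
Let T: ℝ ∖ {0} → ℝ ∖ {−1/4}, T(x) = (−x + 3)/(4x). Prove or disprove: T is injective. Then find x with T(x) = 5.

Suppose T(a) = T(b). Cross-multiplying: (−a + 3)(4b) = (−b + 3)(4a).
Expanding both sides and cancelling the symmetric terms leaves −12·(a − b) = 0. Since −12 ≠ 0, a = b. Thus T is injective.
Solving T(x) = 5: cross-multiplying gives −x + 3 = 5(4x), which rearranges to −21x = −3, so x = 1/7.

1/7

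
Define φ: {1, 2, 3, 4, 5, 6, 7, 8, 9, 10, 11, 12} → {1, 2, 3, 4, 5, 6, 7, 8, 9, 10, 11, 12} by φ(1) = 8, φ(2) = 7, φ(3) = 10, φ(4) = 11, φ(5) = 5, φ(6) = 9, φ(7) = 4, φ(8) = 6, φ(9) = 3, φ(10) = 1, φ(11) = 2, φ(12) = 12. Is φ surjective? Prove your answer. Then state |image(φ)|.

12

Every element of the codomain has a preimage: 1 = φ(10), 2 = φ(11), 3 = φ(9), 4 = φ(7), 5 = φ(5), 6 = φ(8), 7 = φ(2), 8 = φ(1), 9 = φ(6), 10 = φ(3), 11 = φ(4), 12 = φ(12).
Thus φ is surjective.
The image of φ is {1, 2, 3, 4, 5, 6, 7, 8, 9, 10, 11, 12}, which has 12 elements.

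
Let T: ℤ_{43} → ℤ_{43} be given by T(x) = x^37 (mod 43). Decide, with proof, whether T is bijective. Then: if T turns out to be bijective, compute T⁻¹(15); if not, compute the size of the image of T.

Since 43 is prime, the nonzero elements of ℤ_{43} form a cyclic group of order 42.
As gcd(37, 42) = 1, raising to the 37th power is a bijection on this group: if s^37 ≡ t^37 then (st^{−1})^37 = 1, and the only element of order dividing gcd(37, 42) = 1 is 1, so s = t.
With T(0) = 0 this makes T injective on all of ℤ_{43}, hence bijective (finite equal-size domain and codomain). In particular T is bijective.
Since T is bijective, we find the preimage of 15. The inverse of x ↦ x^37 on (ℤ_{43})^× is x ↦ x^25, because 37·25 = 925 = 22·42 + 1 ≡ 1 (mod 42) and x^{42} = 1 for x ≠ 0 (Fermat). So T⁻¹(15) = 15^25 mod 43.
Repeated squaring mod 43: 15^1 ≡ 15, 15^2 ≡ 15² = 225 ≡ 10, 15^4 ≡ 10² = 100 ≡ 14, 15^8 ≡ 14² = 196 ≡ 24, 15^16 ≡ 24² = 576 ≡ 17. Since 25 = 16 + 8 + 1, 15^25 ≡ 17·24·15: 17·24 = 408 ≡ 21, then 21·15 = 315 ≡ 14. So 15^25 ≡ 14 (mod 43).
Hence T⁻¹(15) = 14.

14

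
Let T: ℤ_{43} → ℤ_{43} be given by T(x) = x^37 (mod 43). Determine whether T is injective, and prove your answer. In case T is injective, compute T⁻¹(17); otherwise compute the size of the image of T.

Since 43 is prime, the nonzero elements of ℤ_{43} form a cyclic group of order 42.
As gcd(37, 42) = 1, raising to the 37th power is a bijection on this group: if a^37 ≡ b^37 then (ab^{−1})^37 = 1, and the only element of order dividing gcd(37, 42) = 1 is 1, so a = b.
With T(0) = 0 this makes T injective on all of ℤ_{43}, hence bijective (finite equal-size domain and codomain). In particular T is injective.
Since T is injective, we find the preimage of 17. The inverse of x ↦ x^37 on (ℤ_{43})^× is x ↦ x^25, because 37·25 = 925 = 22·42 + 1 ≡ 1 (mod 42) and x^{42} = 1 for x ≠ 0 (Fermat). So T⁻¹(17) = 17^25 mod 43.
Repeated squaring mod 43: 17^1 ≡ 17, 17^2 ≡ 17² = 289 ≡ 31, 17^4 ≡ 31² = 961 ≡ 15, 17^8 ≡ 15² = 225 ≡ 10, 17^16 ≡ 10² = 100 ≡ 14. Since 25 = 16 + 8 + 1, 17^25 ≡ 14·10·17: 14·10 = 140 ≡ 11, then 11·17 = 187 ≡ 15. So 17^25 ≡ 15 (mod 43).
Hence T⁻¹(17) = 15.

15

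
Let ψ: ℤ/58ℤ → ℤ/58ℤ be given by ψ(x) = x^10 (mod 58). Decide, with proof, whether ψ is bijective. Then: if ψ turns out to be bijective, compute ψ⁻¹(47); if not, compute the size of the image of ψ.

30

ψ(28): Repeated squaring mod 58: 28^1 ≡ 28, 28^2 ≡ 28² = 784 ≡ 30, 28^4 ≡ 30² = 900 ≡ 30, 28^8 ≡ 30² = 900 ≡ 30. Since 10 = 8 + 2, 28^10 ≡ 30·30: 30·30 = 900 ≡ 30. So 28^10 ≡ 30 (mod 58).
ψ(30): Repeated squaring mod 58: 30^1 ≡ 30, 30^2 ≡ 30² = 900 ≡ 30, 30^4 ≡ 30² = 900 ≡ 30, 30^8 ≡ 30² = 900 ≡ 30. Since 10 = 8 + 2, 30^10 ≡ 30·30: 30·30 = 900 ≡ 30. So 30^10 ≡ 30 (mod 58).
So ψ(28) = ψ(30) = 30 while 28 ≠ 30, thus ψ is not injective, hence not bijective.
Since ψ is not bijective, we determine |image(ψ)|. Computing x^10 mod 58 for each x (by repeated squaring, reducing mod 58 at every step), the values ψ(0), ψ(1), …, ψ(57) are: 0, 1, 38, 5, 52, 49, 16, 53, 4, 25, 6, 51, 28, 7, 42, 13, 36, 57, 22, 35, 54, 33, 24, 45, 20, 23, 34, 9, 30, 29, 30, 9, 34, 23, 20, 45, 24, 33, 54, 35, 22, 57, 36, 13, 42, 7, 28, 51, 6, 25, 4, 53, 16, 49, 52, 5, 38, 1.
The distinct values are {0, 1, 4, 5, 6, 7, 9, 13, 16, 20, 22, 23, 24, 25, 28, 29, 30, 33, 34, 35, 36, 38, 42, 45, 49, 51, 52, 53, 54, 57}; there are 30 of them.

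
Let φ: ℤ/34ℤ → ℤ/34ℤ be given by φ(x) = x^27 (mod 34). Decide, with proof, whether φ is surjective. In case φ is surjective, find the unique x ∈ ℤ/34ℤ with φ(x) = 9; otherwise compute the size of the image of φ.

15

Computing x^27 mod 34 for each x (by repeated squaring, reducing mod 34 at every step), the values φ(0), φ(1), …, φ(33) are: 0, 1, 8, 7, 30, 11, 22, 31, 2, 15, 20, 29, 6, 21, 10, 9, 16, 17, 18, 25, 24, 13, 28, 5, 14, 19, 32, 3, 12, 23, 4, 27, 26, 33.
Every element of ℤ/34ℤ appears exactly once in this list, so φ is a bijection, and in particular surjective.
Since φ is surjective, we read off the preimage of 9 from the same table: φ(15) = 9, so φ⁻¹(9) = 15.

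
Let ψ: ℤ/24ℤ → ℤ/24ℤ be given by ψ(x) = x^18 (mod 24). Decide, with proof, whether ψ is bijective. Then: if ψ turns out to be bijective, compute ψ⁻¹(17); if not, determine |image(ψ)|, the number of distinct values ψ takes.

4

ψ(2): Repeated squaring mod 24: 2^1 ≡ 2, 2^2 ≡ 2² = 4, 2^4 ≡ 4² = 16, 2^8 ≡ 16² = 256 ≡ 16, 2^16 ≡ 16² = 256 ≡ 16. Since 18 = 16 + 2, 2^18 ≡ 16·4: 16·4 = 64 ≡ 16. So 2^18 ≡ 16 (mod 24).
ψ(4): Repeated squaring mod 24: 4^1 ≡ 4, 4^2 ≡ 4² = 16, 4^4 ≡ 16² = 256 ≡ 16, 4^8 ≡ 16² = 256 ≡ 16, 4^16 ≡ 16² = 256 ≡ 16. Since 18 = 16 + 2, 4^18 ≡ 16·16: 16·16 = 256 ≡ 16. So 4^18 ≡ 16 (mod 24).
So ψ(2) = ψ(4) = 16 while 2 ≠ 4, therefore ψ is not injective, hence not bijective.
Since ψ is not bijective, we determine |image(ψ)|. Computing x^18 mod 24 for each x (by repeated squaring, reducing mod 24 at every step), the values ψ(0), ψ(1), …, ψ(23) are: 0, 1, 16, 9, 16, 1, 0, 1, 16, 9, 16, 1, 0, 1, 16, 9, 16, 1, 0, 1, 16, 9, 16, 1.
The distinct values are {0, 1, 9, 16}; there are 4 of them.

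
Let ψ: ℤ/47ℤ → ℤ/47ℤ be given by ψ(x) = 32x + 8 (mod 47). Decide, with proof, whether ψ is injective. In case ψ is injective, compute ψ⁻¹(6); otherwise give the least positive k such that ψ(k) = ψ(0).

If ψ(a) = ψ(b), then 32a ≡ 32b (mod 47). Because gcd(32, 47) = 1, we may cancel 32 to get a ≡ b (mod 47).
Thus ψ is injective.
We now compute 32⁻¹ mod 47 explicitly. Euclid's algorithm: 47 = 1·32 + 15, 32 = 2·15 + 2, 15 = 7·2 + 1; back-substituting gives 1 = 25·32 − 17·47, so 32⁻¹ ≡ 25 (mod 47).
Since ψ is injective, we find ψ⁻¹(6): we need 32x ≡ 6 − 8 ≡ 45 (mod 47). Using 32⁻¹ = 25: x ≡ 25·45 = 1125 = 23·47 + 44, so x = 44.
Check: ψ(44) = 32·44 + 8 = 1416 = 30·47 + 6 ≡ 6 (mod 47).

44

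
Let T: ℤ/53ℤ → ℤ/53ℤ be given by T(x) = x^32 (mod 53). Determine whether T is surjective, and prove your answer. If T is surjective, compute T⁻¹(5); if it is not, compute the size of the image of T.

14

T(2): Repeated squaring mod 53: 2^1 ≡ 2, 2^2 ≡ 2² = 4, 2^4 ≡ 4² = 16, 2^8 ≡ 16² = 256 ≡ 44, 2^16 ≡ 44² = 1936 ≡ 28, 2^32 ≡ 28² = 784 ≡ 42. So 2^32 ≡ 42 (mod 53).
T(7): Repeated squaring mod 53: 7^1 ≡ 7, 7^2 ≡ 7² = 49, 7^4 ≡ 49² = 2401 ≡ 16, 7^8 ≡ 16² = 256 ≡ 44, 7^16 ≡ 44² = 1936 ≡ 28, 7^32 ≡ 28² = 784 ≡ 42. So 7^32 ≡ 42 (mod 53).
So T(2) = T(7) = 42 while 2 ≠ 7, therefore T is not injective.
A non-injective map from the 53-element set ℤ/53ℤ to itself takes at most 52 distinct values, so it cannot be surjective. So T is not surjective.
Since T is not surjective, we determine |image(T)|. Computing x^32 mod 53 for each x (by repeated squaring, reducing mod 53 at every step), the values T(0), T(1), …, T(52) are: 0, 1, 42, 13, 15, 10, 16, 42, 47, 10, 49, 36, 36, 46, 15, 24, 13, 44, 49, 46, 44, 16, 28, 1, 28, 47, 24, 24, 47, 28, 1, 28, 16, 44, 46, 49, 44, 13, 24, 15, 46, 36, 36, 49, 10, 47, 42, 16, 10, 15, 13, 42, 1.
The distinct values are {0, 1, 10, 13, 15, 16, 24, 28, 36, 42, 44, 46, 47, 49}; there are 14 of them.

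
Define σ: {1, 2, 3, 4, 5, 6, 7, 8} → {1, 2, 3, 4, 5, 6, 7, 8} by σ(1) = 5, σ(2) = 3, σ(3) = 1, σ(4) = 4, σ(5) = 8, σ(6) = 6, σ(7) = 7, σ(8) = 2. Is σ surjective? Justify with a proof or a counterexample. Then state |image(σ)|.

Every element of the codomain has a preimage: 1 = σ(3), 2 = σ(8), 3 = σ(2), 4 = σ(4), 5 = σ(1), 6 = σ(6), 7 = σ(7), 8 = σ(5).
Hence σ is surjective.
The image of σ is {1, 2, 3, 4, 5, 6, 7, 8}, which has 8 elements.

8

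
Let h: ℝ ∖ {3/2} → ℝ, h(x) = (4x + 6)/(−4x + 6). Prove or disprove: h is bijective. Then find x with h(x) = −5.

If h(x) = −1, cross-multiplying gives −4(4x + 6) = 4(−4x + 6), which simplifies to −24 = 24 — false.  So −1 has no preimage and h is not surjective.
Hence h is not bijective.
Solving h(x) = −5: cross-multiplying gives 4x + 6 = −5(−4x + 6), which rearranges to −16x = −36, so x = 9/4.

9/4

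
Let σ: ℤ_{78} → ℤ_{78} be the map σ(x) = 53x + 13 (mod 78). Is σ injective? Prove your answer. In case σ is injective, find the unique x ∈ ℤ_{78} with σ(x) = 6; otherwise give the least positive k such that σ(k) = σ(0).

19

Suppose σ(a) = σ(b) in ℤ_{78}. Then 53a + 13 ≡ 53b + 13 (mod 78), so 53(a − b) ≡ 0 (mod 78).
Since gcd(53, 78) = 1, 53 is invertible modulo 78, so a − b ≡ 0 (mod 78), i.e. a = b.
Thus σ is injective.
We now compute 53⁻¹ mod 78 explicitly. Euclid's algorithm: 78 = 1·53 + 25, 53 = 2·25 + 3, 25 = 8·3 + 1; back-substituting gives 1 = 53·53 − 36·78, so 53⁻¹ ≡ 53 (mod 78).
Since σ is injective, we compute σ⁻¹(6): solve 53x + 13 ≡ 6 (mod 78), i.e. 53x ≡ 71 (mod 78).
Multiplying by 53⁻¹ = 53 gives x ≡ 53·71 = 3763 = 48·78 + 19 ≡ 19 (mod 78).
Check: σ(19) = 53·19 + 13 = 1020 = 13·78 + 6 ≡ 6 (mod 78).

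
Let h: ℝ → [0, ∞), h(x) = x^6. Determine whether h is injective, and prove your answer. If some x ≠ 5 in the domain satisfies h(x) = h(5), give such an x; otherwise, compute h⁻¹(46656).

h(5) = 15625 = (−5)^6 = h(−5) (since 6 is even), with 5 ≠ −5. So h is not injective.
For the follow-up, such an x exists: taking x = −5 ∈ ℝ gives h(−5) = 15625 = h(5) with −5 ≠ 5.

-5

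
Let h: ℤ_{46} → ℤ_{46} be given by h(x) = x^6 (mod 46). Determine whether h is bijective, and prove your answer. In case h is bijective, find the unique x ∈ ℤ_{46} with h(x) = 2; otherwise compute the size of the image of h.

24

h(22): Repeated squaring mod 46: 22^1 ≡ 22, 22^2 ≡ 22² = 484 ≡ 24, 22^4 ≡ 24² = 576 ≡ 24. Since 6 = 4 + 2, 22^6 ≡ 24·24: 24·24 = 576 ≡ 24. So 22^6 ≡ 24 (mod 46).
h(24): Repeated squaring mod 46: 24^1 ≡ 24, 24^2 ≡ 24² = 576 ≡ 24, 24^4 ≡ 24² = 576 ≡ 24. Since 6 = 4 + 2, 24^6 ≡ 24·24: 24·24 = 576 ≡ 24. So 24^6 ≡ 24 (mod 46).
So h(22) = h(24) = 24 while 22 ≠ 24, therefore h is not injective, hence not bijective.
Since h is not bijective, we determine |image(h)|. Computing x^6 mod 46 for each x (by repeated squaring, reducing mod 46 at every step), the values h(0), h(1), …, h(45) are: 0, 1, 18, 39, 2, 31, 12, 27, 36, 3, 6, 9, 32, 29, 26, 13, 4, 35, 8, 25, 16, 41, 24, 23, 24, 41, 16, 25, 8, 35, 4, 13, 26, 29, 32, 9, 6, 3, 36, 27, 12, 31, 2, 39, 18, 1.
The distinct values are {0, 1, 2, 3, 4, 6, 8, 9, 12, 13, 16, 18, 23, 24, 25, 26, 27, 29, 31, 32, 35, 36, 39, 41}; there are 24 of them.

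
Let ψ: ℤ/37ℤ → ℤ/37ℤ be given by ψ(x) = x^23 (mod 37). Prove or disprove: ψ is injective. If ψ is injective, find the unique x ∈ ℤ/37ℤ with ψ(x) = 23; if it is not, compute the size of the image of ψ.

29

Since 37 is prime, the nonzero elements of ℤ/37ℤ form a cyclic group of order 36.
As gcd(23, 36) = 1, raising to the 23rd power is a bijection on this group: if x_1^23 ≡ x_2^23 then (x_1x_2^{−1})^23 = 1, and the only element of order dividing gcd(23, 36) = 1 is 1, so x_1 = x_2.
With ψ(0) = 0 this makes ψ injective on all of ℤ/37ℤ, hence bijective (finite equal-size domain and codomain). In particular ψ is injective.
Since ψ is injective, we find the preimage of 23. The inverse of x ↦ x^23 on (ℤ/37ℤ)^× is x ↦ x^11, because 23·11 = 253 = 7·36 + 1 ≡ 1 (mod 36) and x^{36} = 1 for x ≠ 0 (Fermat). So ψ⁻¹(23) = 23^11 mod 37.
Repeated squaring mod 37: 23^1 ≡ 23, 23^2 ≡ 23² = 529 ≡ 11, 23^4 ≡ 11² = 121 ≡ 10, 23^8 ≡ 10² = 100 ≡ 26. Since 11 = 8 + 2 + 1, 23^11 ≡ 26·11·23: 26·11 = 286 ≡ 27, then 27·23 = 621 ≡ 29. So 23^11 ≡ 29 (mod 37).
Hence ψ⁻¹(23) = 29.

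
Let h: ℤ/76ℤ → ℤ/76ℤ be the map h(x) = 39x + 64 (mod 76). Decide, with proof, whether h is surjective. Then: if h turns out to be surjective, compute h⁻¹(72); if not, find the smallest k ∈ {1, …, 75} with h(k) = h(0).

8

Since gcd(39, 76) = 1, 39 is invertible modulo 76. Euclid's algorithm: 76 = 1·39 + 37, 39 = 1·37 + 2, 37 = 18·2 + 1; back-substituting gives 1 = 39·39 − 20·76, so 39⁻¹ ≡ 39 (mod 76).
For any y ∈ ℤ/76ℤ, x = 39(y − 64) mod 76 satisfies h(x) = 39·39(y − 64) + 64 ≡ y (since 39·39 ≡ 1 mod 76). So every y has a preimage.
Therefore h is surjective.
Since h is surjective, we find h⁻¹(72): we need 39x ≡ 72 − 64 ≡ 8 (mod 76). Using 39⁻¹ = 39: x ≡ 39·8 = 312 = 4·76 + 8, so x = 8.
Check: h(8) = 39·8 + 64 = 376 = 4·76 + 72 ≡ 72 (mod 76).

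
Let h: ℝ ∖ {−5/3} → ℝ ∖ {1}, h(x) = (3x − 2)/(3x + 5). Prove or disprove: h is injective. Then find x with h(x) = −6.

-4/3

Suppose h(x_1) = h(x_2). Cross-multiplying: (3x_1 − 2)(3x_2 + 5) = (3x_2 − 2)(3x_1 + 5).
Expanding both sides and cancelling the symmetric terms leaves 21·(x_1 − x_2) = 0. Since 21 ≠ 0, x_1 = x_2. Thus h is injective.
Solving h(x) = −6: cross-multiplying gives 3x − 2 = −6(3x + 5), which rearranges to 21x = −28, so x = −4/3.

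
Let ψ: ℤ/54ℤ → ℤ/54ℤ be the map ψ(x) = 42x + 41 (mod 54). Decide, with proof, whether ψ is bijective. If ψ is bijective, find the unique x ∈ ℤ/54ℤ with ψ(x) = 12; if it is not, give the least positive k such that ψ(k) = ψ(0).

9

Recall that injectivity means: for all x_1, x_2 in the domain, ψ(x_1) = ψ(x_2) implies x_1 = x_2.
We have gcd(42, 54) = 6 > 1. Taking x_1 = 0 and x_2 = 9: ψ(0) = 41 and ψ(9) = 42·9 + 41 = 419 ≡ 41 (mod 54).
So ψ(0) = ψ(9) while 0 ≠ 9, therefore ψ is not injective, hence not bijective.
Since ψ is not bijective, we find the least positive k with ψ(k) = ψ(0): this means 42k ≡ 0 (mod 54), i.e. 54 ∣ 42k. Since gcd(42, 54) = 6, dividing through by 6 this holds exactly when 9 ∣ 7k, and as gcd(7, 9) = 1, exactly when 9 ∣ k.
The smallest positive such k is 9.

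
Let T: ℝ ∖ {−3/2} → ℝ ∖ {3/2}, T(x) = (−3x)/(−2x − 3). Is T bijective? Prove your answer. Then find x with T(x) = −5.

Suppose T(s) = T(t). Cross-multiplying: (−3s)(−2t − 3) = (−3t)(−2s − 3).
Expanding both sides and cancelling the symmetric terms leaves 9·(s − t) = 0. Since 9 ≠ 0, s = t. Hence T is injective.
For any y ≠ 3/2, solving y(−2x − 3) = −3x for x gives a well-defined x ≠ −3/2. So T is surjective.
Hence T is bijective.
Solving T(x) = −5: cross-multiplying gives −3x = −5(−2x − 3), which rearranges to −13x = 15, so x = −15/13.

-15/13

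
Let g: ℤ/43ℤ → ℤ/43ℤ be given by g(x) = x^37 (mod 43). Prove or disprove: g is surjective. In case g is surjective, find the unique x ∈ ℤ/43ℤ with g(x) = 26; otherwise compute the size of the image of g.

28

Since 43 is prime, the nonzero elements of ℤ/43ℤ form a cyclic group of order 42.
As gcd(37, 42) = 1, raising to the 37th power is a bijection on this group: if a^37 ≡ b^37 then (ab^{−1})^37 = 1, and the only element of order dividing gcd(37, 42) = 1 is 1, so a = b.
With g(0) = 0 this makes g injective on all of ℤ/43ℤ, hence bijective (finite equal-size domain and codomain). In particular g is surjective.
Since g is surjective, we find the preimage of 26. The inverse of x ↦ x^37 on (ℤ/43ℤ)^× is x ↦ x^25, because 37·25 = 925 = 22·42 + 1 ≡ 1 (mod 42) and x^{42} = 1 for x ≠ 0 (Fermat). So g⁻¹(26) = 26^25 mod 43.
Repeated squaring mod 43: 26^1 ≡ 26, 26^2 ≡ 26² = 676 ≡ 31, 26^4 ≡ 31² = 961 ≡ 15, 26^8 ≡ 15² = 225 ≡ 10, 26^16 ≡ 10² = 100 ≡ 14. Since 25 = 16 + 8 + 1, 26^25 ≡ 14·10·26: 14·10 = 140 ≡ 11, then 11·26 = 286 ≡ 28. So 26^25 ≡ 28 (mod 43).
Hence g⁻¹(26) = 28.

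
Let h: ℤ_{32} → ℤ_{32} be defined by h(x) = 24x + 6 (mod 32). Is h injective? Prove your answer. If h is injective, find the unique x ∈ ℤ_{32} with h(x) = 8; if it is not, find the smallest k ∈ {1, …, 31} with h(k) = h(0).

4

By definition, injectivity means: for all s, t in the domain, h(s) = h(t) implies s = t.
We have gcd(24, 32) = 8 > 1. Taking s = 0 and t = 4: h(0) = 6 and h(4) = 24·4 + 6 = 102 ≡ 6 (mod 32).
So h(0) = h(4) while 0 ≠ 4, therefore h is not injective.
Since h is not injective, we find the least positive k with h(k) = h(0): this means 24k ≡ 0 (mod 32), i.e. 32 ∣ 24k. Since gcd(24, 32) = 8, dividing through by 8 this holds exactly when 4 ∣ 3k, and as gcd(3, 4) = 1, exactly when 4 ∣ k.
The smallest positive such k is 4.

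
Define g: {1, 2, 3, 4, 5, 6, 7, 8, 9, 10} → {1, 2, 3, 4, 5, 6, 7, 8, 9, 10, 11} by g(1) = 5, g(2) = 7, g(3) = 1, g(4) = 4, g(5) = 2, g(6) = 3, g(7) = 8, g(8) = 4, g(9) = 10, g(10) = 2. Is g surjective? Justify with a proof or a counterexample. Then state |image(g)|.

No element maps to 6, so g is not surjective.
The image of g is {1, 2, 3, 4, 5, 7, 8, 10}, which has 8 elements.

8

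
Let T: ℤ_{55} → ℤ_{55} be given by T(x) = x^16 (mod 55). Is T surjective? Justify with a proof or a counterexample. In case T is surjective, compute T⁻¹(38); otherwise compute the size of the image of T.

12

T(4): Repeated squaring mod 55: 4^1 ≡ 4, 4^2 ≡ 4² = 16, 4^4 ≡ 16² = 256 ≡ 36, 4^8 ≡ 36² = 1296 ≡ 31, 4^16 ≡ 31² = 961 ≡ 26. So 4^16 ≡ 26 (mod 55).
T(7): Repeated squaring mod 55: 7^1 ≡ 7, 7^2 ≡ 7² = 49, 7^4 ≡ 49² = 2401 ≡ 36, 7^8 ≡ 36² = 1296 ≡ 31, 7^16 ≡ 31² = 961 ≡ 26. So 7^16 ≡ 26 (mod 55).
So T(4) = T(7) = 26 while 4 ≠ 7, thus T is not injective.
A non-injective map from the 55-element set ℤ_{55} to itself takes at most 54 distinct values, so it cannot be surjective. Thus T is not surjective.
Since T is not surjective, we determine |image(T)|. Computing x^16 mod 55 for each x (by repeated squaring, reducing mod 55 at every step), the values T(0), T(1), …, T(54) are: 0, 1, 31, 36, 26, 5, 16, 26, 36, 31, 45, 11, 1, 31, 36, 15, 16, 16, 26, 36, 20, 1, 11, 1, 31, 25, 26, 16, 16, 26, 25, 31, 1, 11, 1, 20, 36, 26, 16, 16, 15, 36, 31, 1, 11, 45, 31, 36, 26, 16, 5, 26, 36, 31, 1.
The distinct values are {0, 1, 5, 11, 15, 16, 20, 25, 26, 31, 36, 45}; there are 12 of them.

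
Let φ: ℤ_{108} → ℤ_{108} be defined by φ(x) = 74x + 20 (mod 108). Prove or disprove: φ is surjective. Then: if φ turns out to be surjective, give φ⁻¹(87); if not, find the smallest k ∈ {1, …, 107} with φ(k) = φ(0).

Since gcd(74, 108) = 2, we have 74x ≡ 0 (mod 2) for all x, so φ(x) ≡ 0 (mod 2).
But 1 ≢ 0 (mod 2), so 1 ∈ ℤ_{108} has no preimage. Hence φ is not surjective.
Since φ is not surjective, we find the least positive k with φ(k) = φ(0): this means 74k ≡ 0 (mod 108), i.e. 108 ∣ 74k. Since gcd(74, 108) = 2, dividing through by 2 this holds exactly when 54 ∣ 37k, and as gcd(37, 54) = 1, exactly when 54 ∣ k.
The smallest positive such k is 54.

54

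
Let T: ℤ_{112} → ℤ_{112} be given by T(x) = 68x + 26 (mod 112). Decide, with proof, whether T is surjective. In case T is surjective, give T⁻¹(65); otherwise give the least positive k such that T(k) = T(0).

28

Since gcd(68, 112) = 4, we have 68x ≡ 0 (mod 4) for all x, so T(x) ≡ 2 (mod 4).
But 0 ≢ 2 (mod 4), so 0 ∈ ℤ_{112} has no preimage. Hence T is not surjective.
Since T is not surjective, we find the least positive k with T(k) = T(0): this means 68k ≡ 0 (mod 112), i.e. 112 ∣ 68k. Since gcd(68, 112) = 4, dividing through by 4 this holds exactly when 28 ∣ 17k, and as gcd(17, 28) = 1, exactly when 28 ∣ k.
The smallest positive such k is 28.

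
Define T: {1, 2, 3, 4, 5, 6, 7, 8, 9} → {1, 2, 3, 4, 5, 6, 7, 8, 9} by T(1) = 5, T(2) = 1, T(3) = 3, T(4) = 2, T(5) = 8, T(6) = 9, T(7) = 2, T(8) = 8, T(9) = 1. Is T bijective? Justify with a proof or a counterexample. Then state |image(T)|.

6

T(4) = 2 = T(7) with 4 ≠ 7, so T is not injective, hence not bijective.
The image of T is {1, 2, 3, 5, 8, 9}, which has 6 elements.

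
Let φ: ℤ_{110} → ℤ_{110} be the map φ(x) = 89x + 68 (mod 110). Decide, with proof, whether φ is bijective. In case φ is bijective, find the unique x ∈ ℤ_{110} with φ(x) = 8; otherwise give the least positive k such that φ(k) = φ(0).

50

Recall that φ is injective if φ(s) = φ(t) implies s = t.
Suppose φ(s) = φ(t) in ℤ_{110}. Then 89s + 68 ≡ 89t + 68 (mod 110), therefore 89(s − t) ≡ 0 (mod 110).
Since gcd(89, 110) = 1, 89 is invertible modulo 110, so s − t ≡ 0 (mod 110), i.e. s = t.
We now compute 89⁻¹ mod 110 explicitly. Euclid's algorithm: 110 = 1·89 + 21, 89 = 4·21 + 5, 21 = 4·5 + 1; back-substituting gives 1 = 89·89 − 72·110, so 89⁻¹ ≡ 89 (mod 110).
Then y ↦ 89(y − 68) is a two-sided inverse to φ, so every y ∈ ℤ_{110} has a preimage.
Hence φ is bijective.
Since φ is bijective, we find φ⁻¹(8): we need 89x ≡ 8 − 68 ≡ 50 (mod 110). Using 89⁻¹ = 89: x ≡ 89·50 = 4450 = 40·110 + 50, so x = 50.
Check: φ(50) = 89·50 + 68 = 4518 = 41·110 + 8 ≡ 8 (mod 110).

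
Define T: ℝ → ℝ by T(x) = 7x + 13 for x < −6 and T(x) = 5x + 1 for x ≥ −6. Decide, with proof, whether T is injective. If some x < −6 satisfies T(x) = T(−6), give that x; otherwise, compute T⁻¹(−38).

Both pieces are strictly increasing (slopes 7 and 5), so each is injective on its own interval.
The left piece maps (−∞, −6) onto (−∞, −29); the right piece maps [−6, ∞) onto [−29, ∞).
These images are disjoint, so no value is attained by both pieces. Therefore T is injective.
Because the two images are disjoint, no x < −6 has T(x) = T(−6), so we compute T⁻¹(−38): −38 lies in (−∞, −29), so solve 7x + 13 = −38: x = (−38 − 13)/7 = −51/7.

-51/7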